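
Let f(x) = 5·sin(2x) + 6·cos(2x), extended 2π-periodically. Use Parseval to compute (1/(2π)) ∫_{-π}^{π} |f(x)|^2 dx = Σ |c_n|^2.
Σ |c_n|^2 = 61/2

Expand |f|^2 and use orthogonality of {sin(nx), cos(mx)} on [-π, π]:
  ∫_{-π}^{π} sin(nx)^2 dx = π, ∫ cos(mx)^2 dx = π, and cross terms integrate to 0.
So ∫_{-π}^{π} f(x)^2 dx = 5^2 · π + 6^2 · π = (25 + 36)π.
Divide by 2π: (25 + 36)/2 = 61/2.
By Parseval, this equals Σ |c_n|^2.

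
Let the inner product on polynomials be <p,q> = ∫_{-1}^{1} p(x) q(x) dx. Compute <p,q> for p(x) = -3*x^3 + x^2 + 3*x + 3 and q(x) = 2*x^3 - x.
<p,q> = -4/35

Expand the product: p(x)·q(x) = -6*x^6 + 2*x^5 + 9*x^4 + 5*x^3 - 3*x^2 - 3*x.
∫_{-1}^{1} of each monomial x^k gives [2/(k+1) if k even, 0 if k odd]. Integrating term-by-term (or equivalently evaluating the antiderivative F(x) = -6*x^7/7 + x^6/3 + 9*x^5/5 + 5*x^4/4 - x^3 - 3*x^2/2 at the endpoints):
  F(1) − F(−1) = 11/420 − (59/420) = -4/35.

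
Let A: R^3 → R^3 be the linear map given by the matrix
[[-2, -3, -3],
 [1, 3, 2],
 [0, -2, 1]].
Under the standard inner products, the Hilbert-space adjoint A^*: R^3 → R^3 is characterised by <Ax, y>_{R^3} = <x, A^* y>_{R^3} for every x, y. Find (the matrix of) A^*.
A^* = A^T =
[[-2, 1, 0],
 [-3, 3, -2],
 [-3, 2, 1]]

For real matrices with standard dot products, the defining identity <Ax, y> = <x, A^* y> gives (Ax)^T y = x^T (A^*) y, i.e. x^T A^T y = x^T (A^*) y. Since this holds for all x, y, we must have A^* = A^T. Therefore
A^* =
[[-2, 1, 0],
 [-3, 3, -2],
 [-3, 2, 1]].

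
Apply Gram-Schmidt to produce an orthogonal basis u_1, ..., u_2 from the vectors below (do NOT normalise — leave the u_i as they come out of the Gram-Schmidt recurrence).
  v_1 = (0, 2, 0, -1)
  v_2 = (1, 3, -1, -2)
Orthogonal basis:
  u_1 = (0, 2, 0, -1)
  u_2 = (1, -1/5, -1, -2/5)

Apply the Gram-Schmidt recurrence
  u_1 = v_1
  u_i = v_i − Σ_{j<i} ((v_i · u_j) / (u_j · u_j)) · u_j.

Step by step this gives:
  u_1 = (0, 2, 0, -1)
  u_2 = (1, -1/5, -1, -2/5)

Orthogonality check:
  u_2 · u_1 = 0 (should be 0)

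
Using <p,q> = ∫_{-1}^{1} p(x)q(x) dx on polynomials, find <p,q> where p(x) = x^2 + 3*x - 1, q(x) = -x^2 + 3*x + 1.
<p,q> = 74/15

Expand the product: p(x)·q(x) = -x^4 + 11*x^2 - 1.
∫_{-1}^{1} of each monomial x^k gives [2/(k+1) if k even, 0 if k odd]. Integrating term-by-term (or equivalently evaluating the antiderivative F(x) = -x^5/5 + 11*x^3/3 - x at the endpoints):
  F(1) − F(−1) = 37/15 − (-37/15) = 74/15.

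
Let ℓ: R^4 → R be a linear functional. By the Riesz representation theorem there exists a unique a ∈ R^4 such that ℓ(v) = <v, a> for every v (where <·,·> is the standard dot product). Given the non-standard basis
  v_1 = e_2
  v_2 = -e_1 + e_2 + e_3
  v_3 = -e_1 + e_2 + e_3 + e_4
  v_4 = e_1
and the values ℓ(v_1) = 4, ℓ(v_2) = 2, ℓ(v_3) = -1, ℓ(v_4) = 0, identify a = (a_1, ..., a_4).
a = (0, 4, -2, -3)

Write a = (a_1, ..., a_4) in the standard basis. For each basis vector v_i, ℓ(v_i) = <v_i, a> is a linear equation in the a_j's. Collect the n equations into a matrix system V a = ℓ, where row i of V is v_i (expressed in the standard basis). Since V is invertible (lower-triangular with 1s on the diagonal, up to permutation), solve by back-substitution:
  V =
[[0, 1, 0, 0],
 [-1, 1, 1, 0],
 [-1, 1, 1, 1],
 [1, 0, 0, 0]]
  V a = (4, 2, -1, 0)
Solving gives a = (0, 4, -2, -3).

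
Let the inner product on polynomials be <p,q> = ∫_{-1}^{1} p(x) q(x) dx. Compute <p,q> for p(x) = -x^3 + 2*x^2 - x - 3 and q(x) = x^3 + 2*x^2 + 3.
<p,q> = -598/35

Expand the product: p(x)·q(x) = -x^6 + 3*x^4 - 8*x^3 - 3*x - 9.
∫_{-1}^{1} of each monomial x^k gives [2/(k+1) if k even, 0 if k odd]. Integrating term-by-term (or equivalently evaluating the antiderivative F(x) = -x^7/7 + 3*x^5/5 - 2*x^4 - 3*x^2/2 - 9*x at the endpoints):
  F(1) − F(−1) = -843/70 − (353/70) = -598/35.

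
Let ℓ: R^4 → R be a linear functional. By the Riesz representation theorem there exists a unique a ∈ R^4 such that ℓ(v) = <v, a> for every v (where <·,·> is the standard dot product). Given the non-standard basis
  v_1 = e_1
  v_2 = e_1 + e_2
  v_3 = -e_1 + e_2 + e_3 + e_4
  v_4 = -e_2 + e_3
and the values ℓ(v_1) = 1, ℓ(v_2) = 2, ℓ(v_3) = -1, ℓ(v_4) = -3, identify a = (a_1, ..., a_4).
a = (1, 1, -2, 1)

Write a = (a_1, ..., a_4) in the standard basis. For each basis vector v_i, ℓ(v_i) = <v_i, a> is a linear equation in the a_j's. Collect the n equations into a matrix system V a = ℓ, where row i of V is v_i (expressed in the standard basis). Since V is invertible (lower-triangular with 1s on the diagonal, up to permutation), solve by back-substitution:
  V =
[[1, 0, 0, 0],
 [1, 1, 0, 0],
 [-1, 1, 1, 1],
 [0, -1, 1, 0]]
  V a = (1, 2, -1, -3)
Solving gives a = (1, 1, -2, 1).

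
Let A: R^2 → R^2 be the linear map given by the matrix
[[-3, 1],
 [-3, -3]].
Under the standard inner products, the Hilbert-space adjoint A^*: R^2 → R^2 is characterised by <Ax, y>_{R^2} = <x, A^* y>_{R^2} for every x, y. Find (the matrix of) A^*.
A^* = A^T =
[[-3, -3],
 [1, -3]]

For real matrices with standard dot products, the defining identity <Ax, y> = <x, A^* y> gives (Ax)^T y = x^T (A^*) y, i.e. x^T A^T y = x^T (A^*) y. Since this holds for all x, y, we must have A^* = A^T. Therefore
A^* =
[[-3, -3],
 [1, -3]].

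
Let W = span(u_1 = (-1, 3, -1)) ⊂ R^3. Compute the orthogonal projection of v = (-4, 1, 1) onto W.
proj_W(v) = (-6/11, 18/11, -6/11)

Set up U = [u_1 | ... | u_1] ∈ R^(3×1). The projector onto W = col(U) is P = U (U^T U)^(-1) U^T.
Compute U^T U =
  [11],
and U^T v = (6).
Solve U^T U · c = U^T v for the coefficients: c = (6/11). The projection is proj_W(v) = U c.
Check: (v - proj_W(v)) · u_1 = 0  (should be 0).
Result: proj_W(v) = (-6/11, 18/11, -6/11).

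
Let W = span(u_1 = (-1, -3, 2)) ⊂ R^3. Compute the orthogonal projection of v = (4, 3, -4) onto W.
proj_W(v) = (3/2, 9/2, -3)

Set up U = [u_1 | ... | u_1] ∈ R^(3×1). The projector onto W = col(U) is P = U (U^T U)^(-1) U^T.
Compute U^T U =
  [14],
and U^T v = (-21).
Solve U^T U · c = U^T v for the coefficients: c = (-3/2). The projection is proj_W(v) = U c.
Check: (v - proj_W(v)) · u_1 = 0  (should be 0).
Result: proj_W(v) = (3/2, 9/2, -3).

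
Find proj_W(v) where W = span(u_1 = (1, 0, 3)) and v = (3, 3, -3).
proj_W(v) = (-3/5, 0, -9/5)

Set up U = [u_1 | ... | u_1] ∈ R^(3×1). The projector onto W = col(U) is P = U (U^T U)^(-1) U^T.
Compute U^T U =
  [10],
and U^T v = (-6).
Solve U^T U · c = U^T v for the coefficients: c = (-3/5). The projection is proj_W(v) = U c.
Check: (v - proj_W(v)) · u_1 = 0  (should be 0).
Result: proj_W(v) = (-3/5, 0, -9/5).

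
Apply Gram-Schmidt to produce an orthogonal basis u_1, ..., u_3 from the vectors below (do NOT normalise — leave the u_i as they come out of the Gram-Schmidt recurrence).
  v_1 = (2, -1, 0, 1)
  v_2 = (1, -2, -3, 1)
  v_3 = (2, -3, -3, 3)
Orthogonal basis:
  u_1 = (2, -1, 0, 1)
  u_2 = (-2/3, -7/6, -3, 1/6)
  u_3 = (-8/13, -1/13, 3/13, 15/13)

Apply the Gram-Schmidt recurrence
  u_1 = v_1
  u_i = v_i − Σ_{j<i} ((v_i · u_j) / (u_j · u_j)) · u_j.

Step by step this gives:
  u_1 = (2, -1, 0, 1)
  u_2 = (-2/3, -7/6, -3, 1/6)
  u_3 = (-8/13, -1/13, 3/13, 15/13)

Orthogonality check:
  u_2 · u_1 = 0 (should be 0)
  u_3 · u_1 = 0 (should be 0)
  u_3 · u_2 = 0 (should be 0)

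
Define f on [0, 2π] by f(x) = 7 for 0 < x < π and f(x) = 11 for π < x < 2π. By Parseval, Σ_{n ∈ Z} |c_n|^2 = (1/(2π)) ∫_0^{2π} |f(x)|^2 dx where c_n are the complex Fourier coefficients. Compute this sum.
Σ |c_n|^2 = 85

Parseval equates the L^2 energy of f (normalised by 1/(2π)) with the ℓ^2 sum of its Fourier coefficients: (1/(2π)) ∫_0^{2π} |f|^2 = Σ |c_n|^2.
Compute the left side: (1/(2π)) [∫_0^π 7^2 dx + ∫_π^{2π} 11^2 dx] = (1/(2π)) · (49π + 121π) = (49 + 121)/2 = 85.
So Σ_{n ∈ Z} |c_n|^2 = 85.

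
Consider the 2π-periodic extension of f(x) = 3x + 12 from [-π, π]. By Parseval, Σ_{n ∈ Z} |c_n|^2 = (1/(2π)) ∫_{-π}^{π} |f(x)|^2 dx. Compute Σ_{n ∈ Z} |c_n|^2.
Σ |c_n|^2 = 3π^2 + 144

Expand and integrate term by term over [-π, π]:
  ∫ (3x)^2 dx = 9·(2π^3/3); ∫ 2·3·(12)·x dx = 0 (odd integrand); ∫ 12^2 dx = 144·2π.
So (1/(2π)) ∫_{-π}^{π} (3x + 12)^2 dx = 9π^2/3 + 144 = 3π^2 + 144.
Parseval ⇒ Σ |c_n|^2 = 3π^2 + 144.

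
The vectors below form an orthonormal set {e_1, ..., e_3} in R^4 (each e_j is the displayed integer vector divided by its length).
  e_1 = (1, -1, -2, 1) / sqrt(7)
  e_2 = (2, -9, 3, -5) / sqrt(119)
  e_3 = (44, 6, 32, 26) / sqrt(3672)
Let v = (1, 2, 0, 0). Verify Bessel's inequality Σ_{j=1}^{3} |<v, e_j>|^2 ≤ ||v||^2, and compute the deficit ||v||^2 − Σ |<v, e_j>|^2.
Σ |<v, e_j>|^2 = 85/27; ||v||^2 = 5; deficit = 50/27

Write each e_j = u_j / sqrt(<u_j, u_j>) where u_j is the displayed integer vector. Then <v, e_j> = <v, u_j> / sqrt(<u_j, u_j>), so |<v, e_j>|^2 = <v, u_j>^2 / <u_j, u_j>.
Coefficients: <v, e_1> = -1/sqrt(7), <v, e_2> = -16/sqrt(119), <v, e_3> = 56/sqrt(3672).
Square and sum: Σ |<v, e_j>|^2 = 85/27.
Compute ||v||^2 = v·v = 5.
Deficit = 5 − 85/27 = 50/27 ≥ 0, confirming Bessel's inequality. (The deficit equals ||v − Σ <v,e_j> e_j||^2, the squared distance from v to span{e_j}.)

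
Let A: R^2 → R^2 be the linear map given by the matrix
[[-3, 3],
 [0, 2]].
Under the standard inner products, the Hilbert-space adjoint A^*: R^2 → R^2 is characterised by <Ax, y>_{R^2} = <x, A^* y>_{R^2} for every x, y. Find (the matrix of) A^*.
A^* = A^T =
[[-3, 0],
 [3, 2]]

For real matrices with standard dot products, the defining identity <Ax, y> = <x, A^* y> gives (Ax)^T y = x^T (A^*) y, i.e. x^T A^T y = x^T (A^*) y. Since this holds for all x, y, we must have A^* = A^T. Therefore
A^* =
[[-3, 0],
 [3, 2]].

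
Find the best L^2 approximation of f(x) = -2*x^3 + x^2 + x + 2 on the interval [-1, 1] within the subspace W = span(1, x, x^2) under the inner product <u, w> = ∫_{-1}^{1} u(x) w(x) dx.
g(x) = x^2 - x/5 + 2

The best approximation g ∈ W is the orthogonal projection of f onto W. Writing g = a_0 + a_1 x + a_2 x^2, the coefficients solve the normal equations G · a = b where
  G_{ij} = <φ_i, φ_j> and b_i = <f, φ_i>, with φ_0 = 1, φ_1 = x, φ_2 = x^2.
G =
  [2, 0, 2/3]
  [0, 2/3, 0]
  [2/3, 0, 2/5],
b = (14/3, -2/15, 26/15).
Solving gives a_0 = 2, a_1 = -1/5, a_2 = 1, so
  g(x) = x^2 - x/5 + 2.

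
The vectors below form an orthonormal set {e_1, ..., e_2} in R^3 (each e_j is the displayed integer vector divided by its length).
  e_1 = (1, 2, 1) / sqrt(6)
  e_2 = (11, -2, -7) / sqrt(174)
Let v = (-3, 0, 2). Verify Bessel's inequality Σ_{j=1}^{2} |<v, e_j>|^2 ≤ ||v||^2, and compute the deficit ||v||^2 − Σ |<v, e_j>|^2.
Σ |<v, e_j>|^2 = 373/29; ||v||^2 = 13; deficit = 4/29

Write each e_j = u_j / sqrt(<u_j, u_j>) where u_j is the displayed integer vector. Then <v, e_j> = <v, u_j> / sqrt(<u_j, u_j>), so |<v, e_j>|^2 = <v, u_j>^2 / <u_j, u_j>.
Coefficients: <v, e_1> = -1/sqrt(6), <v, e_2> = -47/sqrt(174).
Square and sum: Σ |<v, e_j>|^2 = 373/29.
Compute ||v||^2 = v·v = 13.
Deficit = 13 − 373/29 = 4/29 ≥ 0, confirming Bessel's inequality. (The deficit equals ||v − Σ <v,e_j> e_j||^2, the squared distance from v to span{e_j}.)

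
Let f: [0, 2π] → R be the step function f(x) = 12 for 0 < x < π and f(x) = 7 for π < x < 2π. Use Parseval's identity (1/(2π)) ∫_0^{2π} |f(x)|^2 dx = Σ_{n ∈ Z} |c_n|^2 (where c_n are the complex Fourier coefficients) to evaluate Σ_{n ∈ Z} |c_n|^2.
Σ |c_n|^2 = 193/2

Parseval equates the L^2 energy of f (normalised by 1/(2π)) with the ℓ^2 sum of its Fourier coefficients: (1/(2π)) ∫_0^{2π} |f|^2 = Σ |c_n|^2.
Compute the left side: (1/(2π)) [∫_0^π 12^2 dx + ∫_π^{2π} 7^2 dx] = (1/(2π)) · (144π + 49π) = (144 + 49)/2 = 193/2.
So Σ_{n ∈ Z} |c_n|^2 = 193/2.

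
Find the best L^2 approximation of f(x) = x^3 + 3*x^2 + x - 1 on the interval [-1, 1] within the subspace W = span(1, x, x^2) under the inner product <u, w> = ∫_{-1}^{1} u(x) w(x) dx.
g(x) = 3*x^2 + 8*x/5 - 1

The best approximation g ∈ W is the orthogonal projection of f onto W. Writing g = a_0 + a_1 x + a_2 x^2, the coefficients solve the normal equations G · a = b where
  G_{ij} = <φ_i, φ_j> and b_i = <f, φ_i>, with φ_0 = 1, φ_1 = x, φ_2 = x^2.
G =
  [2, 0, 2/3]
  [0, 2/3, 0]
  [2/3, 0, 2/5],
b = (0, 16/15, 8/15).
Solving gives a_0 = -1, a_1 = 8/5, a_2 = 3, so
  g(x) = 3*x^2 + 8*x/5 - 1.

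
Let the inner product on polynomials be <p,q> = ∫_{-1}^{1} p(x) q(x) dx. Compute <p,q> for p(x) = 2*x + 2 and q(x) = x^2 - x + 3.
<p,q> = 12

Expand the product: p(x)·q(x) = 2*x^3 + 4*x + 6.
∫_{-1}^{1} of each monomial x^k gives [2/(k+1) if k even, 0 if k odd]. Integrating term-by-term (or equivalently evaluating the antiderivative F(x) = x^4/2 + 2*x^2 + 6*x at the endpoints):
  F(1) − F(−1) = 17/2 − (-7/2) = 12.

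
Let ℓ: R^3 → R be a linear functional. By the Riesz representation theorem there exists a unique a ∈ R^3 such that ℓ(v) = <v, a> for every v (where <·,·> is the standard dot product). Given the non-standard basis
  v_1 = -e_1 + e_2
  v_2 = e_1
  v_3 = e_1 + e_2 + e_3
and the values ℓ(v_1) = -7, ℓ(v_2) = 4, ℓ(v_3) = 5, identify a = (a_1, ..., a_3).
a = (4, -3, 4)

Write a = (a_1, ..., a_3) in the standard basis. For each basis vector v_i, ℓ(v_i) = <v_i, a> is a linear equation in the a_j's. Collect the n equations into a matrix system V a = ℓ, where row i of V is v_i (expressed in the standard basis). Since V is invertible (lower-triangular with 1s on the diagonal, up to permutation), solve by back-substitution:
  V =
[[-1, 1, 0],
 [1, 0, 0],
 [1, 1, 1]]
  V a = (-7, 4, 5)
Solving gives a = (4, -3, 4).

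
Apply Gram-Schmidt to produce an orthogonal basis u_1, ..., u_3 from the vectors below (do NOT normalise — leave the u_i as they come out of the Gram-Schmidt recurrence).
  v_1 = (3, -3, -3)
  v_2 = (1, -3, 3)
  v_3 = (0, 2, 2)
Orthogonal basis:
  u_1 = (3, -3, -3)
  u_2 = (2/3, -8/3, 10/3)
  u_3 = (9/7, 6/7, 3/7)

Apply the Gram-Schmidt recurrence
  u_1 = v_1
  u_i = v_i − Σ_{j<i} ((v_i · u_j) / (u_j · u_j)) · u_j.

Step by step this gives:
  u_1 = (3, -3, -3)
  u_2 = (2/3, -8/3, 10/3)
  u_3 = (9/7, 6/7, 3/7)

Orthogonality check:
  u_2 · u_1 = 0 (should be 0)
  u_3 · u_1 = 0 (should be 0)
  u_3 · u_2 = 0 (should be 0)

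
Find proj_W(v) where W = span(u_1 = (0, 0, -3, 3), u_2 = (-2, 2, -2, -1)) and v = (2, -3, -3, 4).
proj_W(v) = (46/25, -46/25, -53/25, 122/25)

Set up U = [u_1 | ... | u_2] ∈ R^(4×2). The projector onto W = col(U) is P = U (U^T U)^(-1) U^T.
Compute U^T U =
  [18, 3]
  [3, 13],
and U^T v = (21, -8).
Solve U^T U · c = U^T v for the coefficients: c = (33/25, -23/25). The projection is proj_W(v) = U c.
Check: (v - proj_W(v)) · u_1 = 0  (should be 0).
Check: (v - proj_W(v)) · u_2 = 0  (should be 0).
Result: proj_W(v) = (46/25, -46/25, -53/25, 122/25).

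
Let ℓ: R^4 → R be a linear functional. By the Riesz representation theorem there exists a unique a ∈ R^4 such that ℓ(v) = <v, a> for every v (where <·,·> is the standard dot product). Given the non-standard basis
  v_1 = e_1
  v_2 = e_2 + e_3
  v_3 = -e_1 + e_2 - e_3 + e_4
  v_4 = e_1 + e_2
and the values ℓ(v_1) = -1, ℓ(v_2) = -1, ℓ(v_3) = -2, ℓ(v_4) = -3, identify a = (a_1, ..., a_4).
a = (-1, -2, 1, 0)

Write a = (a_1, ..., a_4) in the standard basis. For each basis vector v_i, ℓ(v_i) = <v_i, a> is a linear equation in the a_j's. Collect the n equations into a matrix system V a = ℓ, where row i of V is v_i (expressed in the standard basis). Since V is invertible (lower-triangular with 1s on the diagonal, up to permutation), solve by back-substitution:
  V =
[[1, 0, 0, 0],
 [0, 1, 1, 0],
 [-1, 1, -1, 1],
 [1, 1, 0, 0]]
  V a = (-1, -1, -2, -3)
Solving gives a = (-1, -2, 1, 0).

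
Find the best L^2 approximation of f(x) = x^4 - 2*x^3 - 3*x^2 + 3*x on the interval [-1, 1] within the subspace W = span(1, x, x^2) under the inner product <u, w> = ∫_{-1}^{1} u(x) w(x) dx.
g(x) = -15*x^2/7 + 9*x/5 - 3/35

The best approximation g ∈ W is the orthogonal projection of f onto W. Writing g = a_0 + a_1 x + a_2 x^2, the coefficients solve the normal equations G · a = b where
  G_{ij} = <φ_i, φ_j> and b_i = <f, φ_i>, with φ_0 = 1, φ_1 = x, φ_2 = x^2.
G =
  [2, 0, 2/3]
  [0, 2/3, 0]
  [2/3, 0, 2/5],
b = (-8/5, 6/5, -32/35).
Solving gives a_0 = -3/35, a_1 = 9/5, a_2 = -15/7, so
  g(x) = -15*x^2/7 + 9*x/5 - 3/35.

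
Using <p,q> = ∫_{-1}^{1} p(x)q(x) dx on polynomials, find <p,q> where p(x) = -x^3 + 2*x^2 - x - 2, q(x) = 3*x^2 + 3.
<p,q> = -48/5

Expand the product: p(x)·q(x) = -3*x^5 + 6*x^4 - 6*x^3 - 3*x - 6.
∫_{-1}^{1} of each monomial x^k gives [2/(k+1) if k even, 0 if k odd]. Integrating term-by-term (or equivalently evaluating the antiderivative F(x) = -x^6/2 + 6*x^5/5 - 3*x^4/2 - 3*x^2/2 - 6*x at the endpoints):
  F(1) − F(−1) = -83/10 − (13/10) = -48/5.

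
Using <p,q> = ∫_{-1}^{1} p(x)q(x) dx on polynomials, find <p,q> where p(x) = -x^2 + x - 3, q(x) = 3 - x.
<p,q> = -62/3

Expand the product: p(x)·q(x) = x^3 - 4*x^2 + 6*x - 9.
∫_{-1}^{1} of each monomial x^k gives [2/(k+1) if k even, 0 if k odd]. Integrating term-by-term (or equivalently evaluating the antiderivative F(x) = x^4/4 - 4*x^3/3 + 3*x^2 - 9*x at the endpoints):
  F(1) − F(−1) = -85/12 − (163/12) = -62/3.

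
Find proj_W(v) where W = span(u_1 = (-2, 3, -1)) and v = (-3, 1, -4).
proj_W(v) = (-13/7, 39/14, -13/14)

Set up U = [u_1 | ... | u_1] ∈ R^(3×1). The projector onto W = col(U) is P = U (U^T U)^(-1) U^T.
Compute U^T U =
  [14],
and U^T v = (13).
Solve U^T U · c = U^T v for the coefficients: c = (13/14). The projection is proj_W(v) = U c.
Check: (v - proj_W(v)) · u_1 = 0  (should be 0).
Result: proj_W(v) = (-13/7, 39/14, -13/14).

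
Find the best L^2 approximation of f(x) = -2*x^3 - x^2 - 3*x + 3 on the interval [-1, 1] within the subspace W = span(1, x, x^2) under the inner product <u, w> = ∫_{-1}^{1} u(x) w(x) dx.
g(x) = -x^2 - 21*x/5 + 3

The best approximation g ∈ W is the orthogonal projection of f onto W. Writing g = a_0 + a_1 x + a_2 x^2, the coefficients solve the normal equations G · a = b where
  G_{ij} = <φ_i, φ_j> and b_i = <f, φ_i>, with φ_0 = 1, φ_1 = x, φ_2 = x^2.
G =
  [2, 0, 2/3]
  [0, 2/3, 0]
  [2/3, 0, 2/5],
b = (16/3, -14/5, 8/5).
Solving gives a_0 = 3, a_1 = -21/5, a_2 = -1, so
  g(x) = -x^2 - 21*x/5 + 3.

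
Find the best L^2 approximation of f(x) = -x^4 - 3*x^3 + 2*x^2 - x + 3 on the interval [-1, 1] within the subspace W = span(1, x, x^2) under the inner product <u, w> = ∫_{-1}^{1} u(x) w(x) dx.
g(x) = 8*x^2/7 - 14*x/5 + 108/35

The best approximation g ∈ W is the orthogonal projection of f onto W. Writing g = a_0 + a_1 x + a_2 x^2, the coefficients solve the normal equations G · a = b where
  G_{ij} = <φ_i, φ_j> and b_i = <f, φ_i>, with φ_0 = 1, φ_1 = x, φ_2 = x^2.
G =
  [2, 0, 2/3]
  [0, 2/3, 0]
  [2/3, 0, 2/5],
b = (104/15, -28/15, 88/35).
Solving gives a_0 = 108/35, a_1 = -14/5, a_2 = 8/7, so
  g(x) = 8*x^2/7 - 14*x/5 + 108/35.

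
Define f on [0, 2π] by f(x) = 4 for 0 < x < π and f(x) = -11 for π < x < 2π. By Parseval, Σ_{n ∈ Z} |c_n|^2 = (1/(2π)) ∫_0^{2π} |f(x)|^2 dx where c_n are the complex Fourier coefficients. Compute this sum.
Σ |c_n|^2 = 137/2

Parseval equates the L^2 energy of f (normalised by 1/(2π)) with the ℓ^2 sum of its Fourier coefficients: (1/(2π)) ∫_0^{2π} |f|^2 = Σ |c_n|^2.
Compute the left side: (1/(2π)) [∫_0^π 4^2 dx + ∫_π^{2π} (-11)^2 dx] = (1/(2π)) · (16π + 121π) = (16 + 121)/2 = 137/2.
So Σ_{n ∈ Z} |c_n|^2 = 137/2.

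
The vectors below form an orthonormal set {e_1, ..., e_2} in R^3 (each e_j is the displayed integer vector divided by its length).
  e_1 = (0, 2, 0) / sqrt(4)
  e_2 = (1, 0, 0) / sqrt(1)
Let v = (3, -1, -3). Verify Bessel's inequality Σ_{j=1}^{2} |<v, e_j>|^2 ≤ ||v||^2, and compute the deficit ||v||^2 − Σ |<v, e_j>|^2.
Σ |<v, e_j>|^2 = 10; ||v||^2 = 19; deficit = 9

Write each e_j = u_j / sqrt(<u_j, u_j>) where u_j is the displayed integer vector. Then <v, e_j> = <v, u_j> / sqrt(<u_j, u_j>), so |<v, e_j>|^2 = <v, u_j>^2 / <u_j, u_j>.
Coefficients: <v, e_1> = -2/sqrt(4), <v, e_2> = 3/sqrt(1).
Square and sum: Σ |<v, e_j>|^2 = 10.
Compute ||v||^2 = v·v = 19.
Deficit = 19 − 10 = 9 ≥ 0, confirming Bessel's inequality. (The deficit equals ||v − Σ <v,e_j> e_j||^2, the squared distance from v to span{e_j}.)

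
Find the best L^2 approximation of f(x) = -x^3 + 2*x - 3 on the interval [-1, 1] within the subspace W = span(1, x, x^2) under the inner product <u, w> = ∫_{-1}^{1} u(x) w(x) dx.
g(x) = 7*x/5 - 3

The best approximation g ∈ W is the orthogonal projection of f onto W. Writing g = a_0 + a_1 x + a_2 x^2, the coefficients solve the normal equations G · a = b where
  G_{ij} = <φ_i, φ_j> and b_i = <f, φ_i>, with φ_0 = 1, φ_1 = x, φ_2 = x^2.
G =
  [2, 0, 2/3]
  [0, 2/3, 0]
  [2/3, 0, 2/5],
b = (-6, 14/15, -2).
Solving gives a_0 = -3, a_1 = 7/5, a_2 = 0, so
  g(x) = 7*x/5 - 3.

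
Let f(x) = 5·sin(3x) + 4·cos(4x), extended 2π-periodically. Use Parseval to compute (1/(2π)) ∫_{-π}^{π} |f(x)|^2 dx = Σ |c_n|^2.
Σ |c_n|^2 = 41/2

Expand |f|^2 and use orthogonality of {sin(nx), cos(mx)} on [-π, π]:
  ∫_{-π}^{π} sin(nx)^2 dx = π, ∫ cos(mx)^2 dx = π, and cross terms integrate to 0.
So ∫_{-π}^{π} f(x)^2 dx = 5^2 · π + 4^2 · π = (25 + 16)π.
Divide by 2π: (25 + 16)/2 = 41/2.
By Parseval, this equals Σ |c_n|^2.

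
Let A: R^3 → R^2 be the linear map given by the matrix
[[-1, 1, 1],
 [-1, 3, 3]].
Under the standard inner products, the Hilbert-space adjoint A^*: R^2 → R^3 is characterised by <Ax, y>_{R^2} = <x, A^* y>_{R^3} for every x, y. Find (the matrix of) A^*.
A^* = A^T =
[[-1, -1],
 [1, 3],
 [1, 3]]

For real matrices with standard dot products, the defining identity <Ax, y> = <x, A^* y> gives (Ax)^T y = x^T (A^*) y, i.e. x^T A^T y = x^T (A^*) y. Since this holds for all x, y, we must have A^* = A^T. Therefore
A^* =
[[-1, -1],
 [1, 3],
 [1, 3]].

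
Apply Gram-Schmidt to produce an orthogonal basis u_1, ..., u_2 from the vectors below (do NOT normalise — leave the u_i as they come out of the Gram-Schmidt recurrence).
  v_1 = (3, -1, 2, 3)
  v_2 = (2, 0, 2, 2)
Orthogonal basis:
  u_1 = (3, -1, 2, 3)
  u_2 = (-2/23, 16/23, 14/23, -2/23)

Apply the Gram-Schmidt recurrence
  u_1 = v_1
  u_i = v_i − Σ_{j<i} ((v_i · u_j) / (u_j · u_j)) · u_j.

Step by step this gives:
  u_1 = (3, -1, 2, 3)
  u_2 = (-2/23, 16/23, 14/23, -2/23)

Orthogonality check:
  u_2 · u_1 = 0 (should be 0)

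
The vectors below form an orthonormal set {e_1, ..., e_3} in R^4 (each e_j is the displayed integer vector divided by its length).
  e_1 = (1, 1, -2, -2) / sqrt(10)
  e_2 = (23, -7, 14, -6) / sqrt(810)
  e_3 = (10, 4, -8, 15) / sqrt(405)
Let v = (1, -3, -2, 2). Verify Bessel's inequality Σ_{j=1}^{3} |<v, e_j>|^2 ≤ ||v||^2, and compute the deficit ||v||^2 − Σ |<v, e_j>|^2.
Σ |<v, e_j>|^2 = 26/5; ||v||^2 = 18; deficit = 64/5

Write each e_j = u_j / sqrt(<u_j, u_j>) where u_j is the displayed integer vector. Then <v, e_j> = <v, u_j> / sqrt(<u_j, u_j>), so |<v, e_j>|^2 = <v, u_j>^2 / <u_j, u_j>.
Coefficients: <v, e_1> = -2/sqrt(10), <v, e_2> = 4/sqrt(810), <v, e_3> = 44/sqrt(405).
Square and sum: Σ |<v, e_j>|^2 = 26/5.
Compute ||v||^2 = v·v = 18.
Deficit = 18 − 26/5 = 64/5 ≥ 0, confirming Bessel's inequality. (The deficit equals ||v − Σ <v,e_j> e_j||^2, the squared distance from v to span{e_j}.)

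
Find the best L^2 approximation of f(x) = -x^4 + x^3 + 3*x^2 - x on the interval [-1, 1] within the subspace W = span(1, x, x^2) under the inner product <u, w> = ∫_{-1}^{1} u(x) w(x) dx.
g(x) = 15*x^2/7 - 2*x/5 + 3/35

The best approximation g ∈ W is the orthogonal projection of f onto W. Writing g = a_0 + a_1 x + a_2 x^2, the coefficients solve the normal equations G · a = b where
  G_{ij} = <φ_i, φ_j> and b_i = <f, φ_i>, with φ_0 = 1, φ_1 = x, φ_2 = x^2.
G =
  [2, 0, 2/3]
  [0, 2/3, 0]
  [2/3, 0, 2/5],
b = (8/5, -4/15, 32/35).
Solving gives a_0 = 3/35, a_1 = -2/5, a_2 = 15/7, so
  g(x) = 15*x^2/7 - 2*x/5 + 3/35.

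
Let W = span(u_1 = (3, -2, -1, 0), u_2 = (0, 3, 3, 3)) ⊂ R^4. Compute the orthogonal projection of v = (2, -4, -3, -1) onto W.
proj_W(v) = (27/11, -115/33, -8/3, -61/33)

Set up U = [u_1 | ... | u_2] ∈ R^(4×2). The projector onto W = col(U) is P = U (U^T U)^(-1) U^T.
Compute U^T U =
  [14, -9]
  [-9, 27],
and U^T v = (17, -24).
Solve U^T U · c = U^T v for the coefficients: c = (9/11, -61/99). The projection is proj_W(v) = U c.
Check: (v - proj_W(v)) · u_1 = 0  (should be 0).
Check: (v - proj_W(v)) · u_2 = 0  (should be 0).
Result: proj_W(v) = (27/11, -115/33, -8/3, -61/33).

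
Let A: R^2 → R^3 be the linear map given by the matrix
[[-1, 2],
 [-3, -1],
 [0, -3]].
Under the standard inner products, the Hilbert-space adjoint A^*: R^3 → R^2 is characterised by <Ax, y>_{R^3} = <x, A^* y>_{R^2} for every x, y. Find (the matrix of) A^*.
A^* = A^T =
[[-1, -3, 0],
 [2, -1, -3]]

For real matrices with standard dot products, the defining identity <Ax, y> = <x, A^* y> gives (Ax)^T y = x^T (A^*) y, i.e. x^T A^T y = x^T (A^*) y. Since this holds for all x, y, we must have A^* = A^T. Therefore
A^* =
[[-1, -3, 0],
 [2, -1, -3]].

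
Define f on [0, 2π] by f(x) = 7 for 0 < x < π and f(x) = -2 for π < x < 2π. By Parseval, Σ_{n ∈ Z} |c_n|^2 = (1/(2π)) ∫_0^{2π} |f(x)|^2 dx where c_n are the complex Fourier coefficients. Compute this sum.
Σ |c_n|^2 = 53/2

Parseval equates the L^2 energy of f (normalised by 1/(2π)) with the ℓ^2 sum of its Fourier coefficients: (1/(2π)) ∫_0^{2π} |f|^2 = Σ |c_n|^2.
Compute the left side: (1/(2π)) [∫_0^π 7^2 dx + ∫_π^{2π} (-2)^2 dx] = (1/(2π)) · (49π + 4π) = (49 + 4)/2 = 53/2.
So Σ_{n ∈ Z} |c_n|^2 = 53/2.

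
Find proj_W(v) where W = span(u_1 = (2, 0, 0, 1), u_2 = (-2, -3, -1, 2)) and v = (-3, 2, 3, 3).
proj_W(v) = (-57/43, -27/86, -9/86, -15/43)

Set up U = [u_1 | ... | u_2] ∈ R^(4×2). The projector onto W = col(U) is P = U (U^T U)^(-1) U^T.
Compute U^T U =
  [5, -2]
  [-2, 18],
and U^T v = (-3, 3).
Solve U^T U · c = U^T v for the coefficients: c = (-24/43, 9/86). The projection is proj_W(v) = U c.
Check: (v - proj_W(v)) · u_1 = 0  (should be 0).
Check: (v - proj_W(v)) · u_2 = 0  (should be 0).
Result: proj_W(v) = (-57/43, -27/86, -9/86, -15/43).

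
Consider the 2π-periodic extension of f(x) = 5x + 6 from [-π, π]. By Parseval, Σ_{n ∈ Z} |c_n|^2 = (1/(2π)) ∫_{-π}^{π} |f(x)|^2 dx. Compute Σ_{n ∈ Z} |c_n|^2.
Σ |c_n|^2 = 25π^2/3 + 36

Expand and integrate term by term over [-π, π]:
  ∫ (5x)^2 dx = 25·(2π^3/3); ∫ 2·5·(6)·x dx = 0 (odd integrand); ∫ 6^2 dx = 36·2π.
So (1/(2π)) ∫_{-π}^{π} (5x + 6)^2 dx = 25π^2/3 + 36 = 25π^2/3 + 36.
Parseval ⇒ Σ |c_n|^2 = 25π^2/3 + 36.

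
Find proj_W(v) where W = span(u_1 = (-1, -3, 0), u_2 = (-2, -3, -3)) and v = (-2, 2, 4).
proj_W(v) = (14/11, 10/11, 32/11)

Set up U = [u_1 | ... | u_2] ∈ R^(3×2). The projector onto W = col(U) is P = U (U^T U)^(-1) U^T.
Compute U^T U =
  [10, 11]
  [11, 22],
and U^T v = (-4, -14).
Solve U^T U · c = U^T v for the coefficients: c = (2/3, -32/33). The projection is proj_W(v) = U c.
Check: (v - proj_W(v)) · u_1 = 0  (should be 0).
Check: (v - proj_W(v)) · u_2 = 0  (should be 0).
Result: proj_W(v) = (14/11, 10/11, 32/11).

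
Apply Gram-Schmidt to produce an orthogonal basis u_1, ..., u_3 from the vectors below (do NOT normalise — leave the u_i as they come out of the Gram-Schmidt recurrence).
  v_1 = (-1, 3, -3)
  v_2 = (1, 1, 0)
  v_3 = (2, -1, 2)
Orthogonal basis:
  u_1 = (-1, 3, -3)
  u_2 = (21/19, 13/19, 6/19)
  u_3 = (3/34, -3/34, -2/17)

Apply the Gram-Schmidt recurrence
  u_1 = v_1
  u_i = v_i − Σ_{j<i} ((v_i · u_j) / (u_j · u_j)) · u_j.

Step by step this gives:
  u_1 = (-1, 3, -3)
  u_2 = (21/19, 13/19, 6/19)
  u_3 = (3/34, -3/34, -2/17)

Orthogonality check:
  u_2 · u_1 = 0 (should be 0)
  u_3 · u_1 = 0 (should be 0)
  u_3 · u_2 = 0 (should be 0)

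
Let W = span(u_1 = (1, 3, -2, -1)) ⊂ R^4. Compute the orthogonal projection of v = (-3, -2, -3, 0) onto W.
proj_W(v) = (-1/5, -3/5, 2/5, 1/5)

Set up U = [u_1 | ... | u_1] ∈ R^(4×1). The projector onto W = col(U) is P = U (U^T U)^(-1) U^T.
Compute U^T U =
  [15],
and U^T v = (-3).
Solve U^T U · c = U^T v for the coefficients: c = (-1/5). The projection is proj_W(v) = U c.
Check: (v - proj_W(v)) · u_1 = 0  (should be 0).
Result: proj_W(v) = (-1/5, -3/5, 2/5, 1/5).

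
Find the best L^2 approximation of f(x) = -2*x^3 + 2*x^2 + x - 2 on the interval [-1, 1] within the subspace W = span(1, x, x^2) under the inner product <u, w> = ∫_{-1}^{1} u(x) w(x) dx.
g(x) = 2*x^2 - x/5 - 2

The best approximation g ∈ W is the orthogonal projection of f onto W. Writing g = a_0 + a_1 x + a_2 x^2, the coefficients solve the normal equations G · a = b where
  G_{ij} = <φ_i, φ_j> and b_i = <f, φ_i>, with φ_0 = 1, φ_1 = x, φ_2 = x^2.
G =
  [2, 0, 2/3]
  [0, 2/3, 0]
  [2/3, 0, 2/5],
b = (-8/3, -2/15, -8/15).
Solving gives a_0 = -2, a_1 = -1/5, a_2 = 2, so
  g(x) = 2*x^2 - x/5 - 2.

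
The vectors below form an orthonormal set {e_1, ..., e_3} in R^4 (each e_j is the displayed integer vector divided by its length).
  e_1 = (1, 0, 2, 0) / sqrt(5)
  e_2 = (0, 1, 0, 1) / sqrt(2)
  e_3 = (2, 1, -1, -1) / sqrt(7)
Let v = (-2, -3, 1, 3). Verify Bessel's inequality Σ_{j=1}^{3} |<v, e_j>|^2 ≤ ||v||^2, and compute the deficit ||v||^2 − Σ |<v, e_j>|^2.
Σ |<v, e_j>|^2 = 121/7; ||v||^2 = 23; deficit = 40/7

Write each e_j = u_j / sqrt(<u_j, u_j>) where u_j is the displayed integer vector. Then <v, e_j> = <v, u_j> / sqrt(<u_j, u_j>), so |<v, e_j>|^2 = <v, u_j>^2 / <u_j, u_j>.
Coefficients: <v, e_1> = 0/sqrt(5), <v, e_2> = 0/sqrt(2), <v, e_3> = -11/sqrt(7).
Square and sum: Σ |<v, e_j>|^2 = 121/7.
Compute ||v||^2 = v·v = 23.
Deficit = 23 − 121/7 = 40/7 ≥ 0, confirming Bessel's inequality. (The deficit equals ||v − Σ <v,e_j> e_j||^2, the squared distance from v to span{e_j}.)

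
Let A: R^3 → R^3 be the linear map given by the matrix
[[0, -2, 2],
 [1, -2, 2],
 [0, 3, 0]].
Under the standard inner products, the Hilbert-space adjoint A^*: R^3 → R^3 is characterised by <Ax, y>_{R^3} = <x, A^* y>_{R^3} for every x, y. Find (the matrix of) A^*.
A^* = A^T =
[[0, 1, 0],
 [-2, -2, 3],
 [2, 2, 0]]

For real matrices with standard dot products, the defining identity <Ax, y> = <x, A^* y> gives (Ax)^T y = x^T (A^*) y, i.e. x^T A^T y = x^T (A^*) y. Since this holds for all x, y, we must have A^* = A^T. Therefore
A^* =
[[0, 1, 0],
 [-2, -2, 3],
 [2, 2, 0]].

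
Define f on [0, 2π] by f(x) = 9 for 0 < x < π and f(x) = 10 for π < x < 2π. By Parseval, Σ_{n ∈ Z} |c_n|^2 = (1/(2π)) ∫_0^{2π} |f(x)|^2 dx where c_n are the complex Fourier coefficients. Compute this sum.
Σ |c_n|^2 = 181/2

Parseval equates the L^2 energy of f (normalised by 1/(2π)) with the ℓ^2 sum of its Fourier coefficients: (1/(2π)) ∫_0^{2π} |f|^2 = Σ |c_n|^2.
Compute the left side: (1/(2π)) [∫_0^π 9^2 dx + ∫_π^{2π} 10^2 dx] = (1/(2π)) · (81π + 100π) = (81 + 100)/2 = 181/2.
So Σ_{n ∈ Z} |c_n|^2 = 181/2.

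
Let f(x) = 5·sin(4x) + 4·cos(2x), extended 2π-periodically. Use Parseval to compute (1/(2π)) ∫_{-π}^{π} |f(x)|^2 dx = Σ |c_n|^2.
Σ |c_n|^2 = 41/2

Expand |f|^2 and use orthogonality of {sin(nx), cos(mx)} on [-π, π]:
  ∫_{-π}^{π} sin(nx)^2 dx = π, ∫ cos(mx)^2 dx = π, and cross terms integrate to 0.
So ∫_{-π}^{π} f(x)^2 dx = 5^2 · π + 4^2 · π = (25 + 16)π.
Divide by 2π: (25 + 16)/2 = 41/2.
By Parseval, this equals Σ |c_n|^2.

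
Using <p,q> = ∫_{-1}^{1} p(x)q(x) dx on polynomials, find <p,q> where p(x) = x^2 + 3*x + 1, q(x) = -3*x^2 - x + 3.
<p,q> = 14/5

Expand the product: p(x)·q(x) = -3*x^4 - 10*x^3 - 3*x^2 + 8*x + 3.
∫_{-1}^{1} of each monomial x^k gives [2/(k+1) if k even, 0 if k odd]. Integrating term-by-term (or equivalently evaluating the antiderivative F(x) = -3*x^5/5 - 5*x^4/2 - x^3 + 4*x^2 + 3*x at the endpoints):
  F(1) − F(−1) = 29/10 − (1/10) = 14/5.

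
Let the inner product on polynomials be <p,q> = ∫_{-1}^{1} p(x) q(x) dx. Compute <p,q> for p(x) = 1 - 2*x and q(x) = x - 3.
<p,q> = -22/3

Expand the product: p(x)·q(x) = -2*x^2 + 7*x - 3.
∫_{-1}^{1} of each monomial x^k gives [2/(k+1) if k even, 0 if k odd]. Integrating term-by-term (or equivalently evaluating the antiderivative F(x) = -2*x^3/3 + 7*x^2/2 - 3*x at the endpoints):
  F(1) − F(−1) = -1/6 − (43/6) = -22/3.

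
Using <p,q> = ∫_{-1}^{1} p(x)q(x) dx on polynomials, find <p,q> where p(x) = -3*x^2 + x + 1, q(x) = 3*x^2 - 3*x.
<p,q> = -18/5

Expand the product: p(x)·q(x) = -9*x^4 + 12*x^3 - 3*x.
∫_{-1}^{1} of each monomial x^k gives [2/(k+1) if k even, 0 if k odd]. Integrating term-by-term (or equivalently evaluating the antiderivative F(x) = -9*x^5/5 + 3*x^4 - 3*x^2/2 at the endpoints):
  F(1) − F(−1) = -3/10 − (33/10) = -18/5.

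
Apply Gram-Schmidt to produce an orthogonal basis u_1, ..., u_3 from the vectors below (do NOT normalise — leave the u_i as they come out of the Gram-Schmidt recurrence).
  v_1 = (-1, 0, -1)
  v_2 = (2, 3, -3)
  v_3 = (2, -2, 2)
Orthogonal basis:
  u_1 = (-1, 0, -1)
  u_2 = (5/2, 3, -5/2)
  u_3 = (30/43, -50/43, -30/43)

Apply the Gram-Schmidt recurrence
  u_1 = v_1
  u_i = v_i − Σ_{j<i} ((v_i · u_j) / (u_j · u_j)) · u_j.

Step by step this gives:
  u_1 = (-1, 0, -1)
  u_2 = (5/2, 3, -5/2)
  u_3 = (30/43, -50/43, -30/43)

Orthogonality check:
  u_2 · u_1 = 0 (should be 0)
  u_3 · u_1 = 0 (should be 0)
  u_3 · u_2 = 0 (should be 0)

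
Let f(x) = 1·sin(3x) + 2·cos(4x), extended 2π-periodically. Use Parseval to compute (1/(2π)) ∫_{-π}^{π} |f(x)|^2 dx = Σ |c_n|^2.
Σ |c_n|^2 = 5/2

Expand |f|^2 and use orthogonality of {sin(nx), cos(mx)} on [-π, π]:
  ∫_{-π}^{π} sin(nx)^2 dx = π, ∫ cos(mx)^2 dx = π, and cross terms integrate to 0.
So ∫_{-π}^{π} f(x)^2 dx = 1^2 · π + 2^2 · π = (1 + 4)π.
Divide by 2π: (1 + 4)/2 = 5/2.
By Parseval, this equals Σ |c_n|^2.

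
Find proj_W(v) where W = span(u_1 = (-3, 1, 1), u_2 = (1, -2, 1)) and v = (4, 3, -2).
proj_W(v) = (79/25, 47/25, -17/5)

Set up U = [u_1 | ... | u_2] ∈ R^(3×2). The projector onto W = col(U) is P = U (U^T U)^(-1) U^T.
Compute U^T U =
  [11, -4]
  [-4, 6],
and U^T v = (-11, -4).
Solve U^T U · c = U^T v for the coefficients: c = (-41/25, -44/25). The projection is proj_W(v) = U c.
Check: (v - proj_W(v)) · u_1 = 0  (should be 0).
Check: (v - proj_W(v)) · u_2 = 0  (should be 0).
Result: proj_W(v) = (79/25, 47/25, -17/5).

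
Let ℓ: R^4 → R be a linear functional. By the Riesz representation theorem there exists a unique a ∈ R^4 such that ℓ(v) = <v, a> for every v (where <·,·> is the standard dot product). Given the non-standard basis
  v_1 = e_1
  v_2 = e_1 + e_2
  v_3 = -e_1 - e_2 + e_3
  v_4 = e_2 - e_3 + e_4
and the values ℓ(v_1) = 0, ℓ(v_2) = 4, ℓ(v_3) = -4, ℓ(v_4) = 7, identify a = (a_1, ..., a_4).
a = (0, 4, 0, 3)

Write a = (a_1, ..., a_4) in the standard basis. For each basis vector v_i, ℓ(v_i) = <v_i, a> is a linear equation in the a_j's. Collect the n equations into a matrix system V a = ℓ, where row i of V is v_i (expressed in the standard basis). Since V is invertible (lower-triangular with 1s on the diagonal, up to permutation), solve by back-substitution:
  V =
[[1, 0, 0, 0],
 [1, 1, 0, 0],
 [-1, -1, 1, 0],
 [0, 1, -1, 1]]
  V a = (0, 4, -4, 7)
Solving gives a = (0, 4, 0, 3).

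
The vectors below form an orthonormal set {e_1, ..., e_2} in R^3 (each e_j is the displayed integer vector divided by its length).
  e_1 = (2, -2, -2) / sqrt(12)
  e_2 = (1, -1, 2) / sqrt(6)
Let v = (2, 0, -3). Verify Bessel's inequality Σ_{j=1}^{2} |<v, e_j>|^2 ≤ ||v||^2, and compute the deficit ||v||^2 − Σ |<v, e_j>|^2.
Σ |<v, e_j>|^2 = 11; ||v||^2 = 13; deficit = 2

Write each e_j = u_j / sqrt(<u_j, u_j>) where u_j is the displayed integer vector. Then <v, e_j> = <v, u_j> / sqrt(<u_j, u_j>), so |<v, e_j>|^2 = <v, u_j>^2 / <u_j, u_j>.
Coefficients: <v, e_1> = 10/sqrt(12), <v, e_2> = -4/sqrt(6).
Square and sum: Σ |<v, e_j>|^2 = 11.
Compute ||v||^2 = v·v = 13.
Deficit = 13 − 11 = 2 ≥ 0, confirming Bessel's inequality. (The deficit equals ||v − Σ <v,e_j> e_j||^2, the squared distance from v to span{e_j}.)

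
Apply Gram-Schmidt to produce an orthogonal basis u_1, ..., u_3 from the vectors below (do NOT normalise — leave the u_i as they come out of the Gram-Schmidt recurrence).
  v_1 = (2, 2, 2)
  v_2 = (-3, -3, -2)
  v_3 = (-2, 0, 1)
Orthogonal basis:
  u_1 = (2, 2, 2)
  u_2 = (-1/3, -1/3, 2/3)
  u_3 = (-1, 1, 0)

Apply the Gram-Schmidt recurrence
  u_1 = v_1
  u_i = v_i − Σ_{j<i} ((v_i · u_j) / (u_j · u_j)) · u_j.

Step by step this gives:
  u_1 = (2, 2, 2)
  u_2 = (-1/3, -1/3, 2/3)
  u_3 = (-1, 1, 0)

Orthogonality check:
  u_2 · u_1 = 0 (should be 0)
  u_3 · u_1 = 0 (should be 0)
  u_3 · u_2 = 0 (should be 0)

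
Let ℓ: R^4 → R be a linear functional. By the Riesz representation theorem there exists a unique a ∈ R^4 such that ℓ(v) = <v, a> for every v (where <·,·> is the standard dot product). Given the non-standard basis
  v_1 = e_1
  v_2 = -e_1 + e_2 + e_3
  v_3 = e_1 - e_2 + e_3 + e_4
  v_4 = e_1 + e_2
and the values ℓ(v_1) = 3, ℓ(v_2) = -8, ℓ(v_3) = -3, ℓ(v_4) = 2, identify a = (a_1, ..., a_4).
a = (3, -1, -4, -3)

Write a = (a_1, ..., a_4) in the standard basis. For each basis vector v_i, ℓ(v_i) = <v_i, a> is a linear equation in the a_j's. Collect the n equations into a matrix system V a = ℓ, where row i of V is v_i (expressed in the standard basis). Since V is invertible (lower-triangular with 1s on the diagonal, up to permutation), solve by back-substitution:
  V =
[[1, 0, 0, 0],
 [-1, 1, 1, 0],
 [1, -1, 1, 1],
 [1, 1, 0, 0]]
  V a = (3, -8, -3, 2)
Solving gives a = (3, -1, -4, -3).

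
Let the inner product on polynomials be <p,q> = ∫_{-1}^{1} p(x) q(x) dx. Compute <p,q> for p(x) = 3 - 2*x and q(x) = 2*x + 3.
<p,q> = 46/3

Expand the product: p(x)·q(x) = 9 - 4*x^2.
∫_{-1}^{1} of each monomial x^k gives [2/(k+1) if k even, 0 if k odd]. Integrating term-by-term (or equivalently evaluating the antiderivative F(x) = -4*x^3/3 + 9*x at the endpoints):
  F(1) − F(−1) = 23/3 − (-23/3) = 46/3.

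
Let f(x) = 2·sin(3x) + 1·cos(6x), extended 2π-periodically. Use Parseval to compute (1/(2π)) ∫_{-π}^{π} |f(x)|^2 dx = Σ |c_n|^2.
Σ |c_n|^2 = 5/2

Expand |f|^2 and use orthogonality of {sin(nx), cos(mx)} on [-π, π]:
  ∫_{-π}^{π} sin(nx)^2 dx = π, ∫ cos(mx)^2 dx = π, and cross terms integrate to 0.
So ∫_{-π}^{π} f(x)^2 dx = 2^2 · π + 1^2 · π = (4 + 1)π.
Divide by 2π: (4 + 1)/2 = 5/2.
By Parseval, this equals Σ |c_n|^2.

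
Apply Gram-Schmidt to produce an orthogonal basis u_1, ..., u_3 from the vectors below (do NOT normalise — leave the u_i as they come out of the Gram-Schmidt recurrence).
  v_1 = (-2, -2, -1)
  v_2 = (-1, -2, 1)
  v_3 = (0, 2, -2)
Orthogonal basis:
  u_1 = (-2, -2, -1)
  u_2 = (1/9, -8/9, 14/9)
  u_3 = (-8/29, 6/29, 4/29)

Apply the Gram-Schmidt recurrence
  u_1 = v_1
  u_i = v_i − Σ_{j<i} ((v_i · u_j) / (u_j · u_j)) · u_j.

Step by step this gives:
  u_1 = (-2, -2, -1)
  u_2 = (1/9, -8/9, 14/9)
  u_3 = (-8/29, 6/29, 4/29)

Orthogonality check:
  u_2 · u_1 = 0 (should be 0)
  u_3 · u_1 = 0 (should be 0)
  u_3 · u_2 = 0 (should be 0)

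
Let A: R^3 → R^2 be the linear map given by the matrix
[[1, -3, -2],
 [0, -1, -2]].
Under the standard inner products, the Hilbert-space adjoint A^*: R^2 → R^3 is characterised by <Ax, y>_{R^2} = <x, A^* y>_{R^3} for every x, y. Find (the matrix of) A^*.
A^* = A^T =
[[1, 0],
 [-3, -1],
 [-2, -2]]

For real matrices with standard dot products, the defining identity <Ax, y> = <x, A^* y> gives (Ax)^T y = x^T (A^*) y, i.e. x^T A^T y = x^T (A^*) y. Since this holds for all x, y, we must have A^* = A^T. Therefore
A^* =
[[1, 0],
 [-3, -1],
 [-2, -2]].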